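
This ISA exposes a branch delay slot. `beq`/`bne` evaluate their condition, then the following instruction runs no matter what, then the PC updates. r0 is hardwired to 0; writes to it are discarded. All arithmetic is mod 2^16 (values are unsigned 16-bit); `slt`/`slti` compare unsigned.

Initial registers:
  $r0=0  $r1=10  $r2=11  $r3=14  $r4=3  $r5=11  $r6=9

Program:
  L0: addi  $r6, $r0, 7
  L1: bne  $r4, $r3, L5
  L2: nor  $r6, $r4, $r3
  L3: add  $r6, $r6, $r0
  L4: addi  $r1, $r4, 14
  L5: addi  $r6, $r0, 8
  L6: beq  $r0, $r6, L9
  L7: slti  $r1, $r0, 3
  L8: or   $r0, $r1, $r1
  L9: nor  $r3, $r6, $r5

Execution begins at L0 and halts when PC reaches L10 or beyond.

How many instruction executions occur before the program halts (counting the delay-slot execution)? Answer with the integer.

[0] addi  $r6, $r0, 7  →  {$r0:0, $r1:10, $r2:11, $r3:14, $r4:3, $r5:11, $r6:7}
[1] bne  $r4, $r3, L5  →  {$r0:0, $r1:10, $r2:11, $r3:14, $r4:3, $r5:11, $r6:7}  ⟨branch taken⟩
[2] nor  $r6, $r4, $r3  →  {$r0:0, $r1:10, $r2:11, $r3:14, $r4:3, $r5:11, $r6:65520}
[5] addi  $r6, $r0, 8  →  {$r0:0, $r1:10, $r2:11, $r3:14, $r4:3, $r5:11, $r6:8}
[6] beq  $r0, $r6, L9  →  {$r0:0, $r1:10, $r2:11, $r3:14, $r4:3, $r5:11, $r6:8}  ⟨branch fallthrough⟩
[7] slti  $r1, $r0, 3  →  {$r0:0, $r1:1, $r2:11, $r3:14, $r4:3, $r5:11, $r6:8}
[8] or   $r0, $r1, $r1  →  {$r0:0, $r1:1, $r2:11, $r3:14, $r4:3, $r5:11, $r6:8}
[9] nor  $r3, $r6, $r5  →  {$r0:0, $r1:1, $r2:11, $r3:65524, $r4:3, $r5:11, $r6:8}

8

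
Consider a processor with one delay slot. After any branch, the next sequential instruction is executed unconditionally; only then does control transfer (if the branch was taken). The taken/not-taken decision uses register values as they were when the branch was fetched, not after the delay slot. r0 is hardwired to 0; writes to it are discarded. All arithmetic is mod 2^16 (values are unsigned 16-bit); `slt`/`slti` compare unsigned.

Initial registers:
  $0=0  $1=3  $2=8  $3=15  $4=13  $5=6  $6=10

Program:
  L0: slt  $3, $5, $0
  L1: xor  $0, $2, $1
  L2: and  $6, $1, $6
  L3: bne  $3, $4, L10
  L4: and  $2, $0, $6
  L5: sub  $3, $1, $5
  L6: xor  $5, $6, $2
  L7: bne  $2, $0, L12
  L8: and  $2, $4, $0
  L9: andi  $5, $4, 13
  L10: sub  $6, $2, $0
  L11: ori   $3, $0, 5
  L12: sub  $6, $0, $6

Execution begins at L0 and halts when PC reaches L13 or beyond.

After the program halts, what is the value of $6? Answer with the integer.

0

PC=0  slt  $3, $5, $0        | $0=0 $1=3 $2=8 $3=0 $4=13 $5=6 $6=10
PC=1  xor  $0, $2, $1        | $0=0 $1=3 $2=8 $3=0 $4=13 $5=6 $6=10
PC=2  and  $6, $1, $6        | $0=0 $1=3 $2=8 $3=0 $4=13 $5=6 $6=2
PC=3  bne  $3, $4, L10       | $0=0 $1=3 $2=8 $3=0 $4=13 $5=6 $6=2  [TAKEN]
PC=4  and  $2, $0, $6        | $0=0 $1=3 $2=0 $3=0 $4=13 $5=6 $6=2
PC=10 sub  $6, $2, $0        | $0=0 $1=3 $2=0 $3=0 $4=13 $5=6 $6=0
PC=11 ori   $3, $0, 5        | $0=0 $1=3 $2=0 $3=5 $4=13 $5=6 $6=0
PC=12 sub  $6, $0, $6        | $0=0 $1=3 $2=0 $3=5 $4=13 $5=6 $6=0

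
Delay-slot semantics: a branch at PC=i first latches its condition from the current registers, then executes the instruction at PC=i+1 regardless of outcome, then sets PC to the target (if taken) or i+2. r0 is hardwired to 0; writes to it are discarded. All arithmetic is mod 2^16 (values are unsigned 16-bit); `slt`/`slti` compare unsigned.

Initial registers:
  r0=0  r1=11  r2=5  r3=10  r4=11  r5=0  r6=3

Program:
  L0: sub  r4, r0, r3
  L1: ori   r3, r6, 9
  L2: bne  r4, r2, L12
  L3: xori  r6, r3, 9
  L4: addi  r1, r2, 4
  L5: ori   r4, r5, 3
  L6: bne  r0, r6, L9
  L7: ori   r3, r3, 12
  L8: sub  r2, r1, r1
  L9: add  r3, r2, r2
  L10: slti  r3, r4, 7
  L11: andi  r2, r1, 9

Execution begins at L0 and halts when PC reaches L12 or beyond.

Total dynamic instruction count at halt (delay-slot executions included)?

4

PC=0  sub  r4, r0, r3        | r0=0 r1=11 r2=5 r3=10 r4=65526 r5=0 r6=3
PC=1  ori   r3, r6, 9        | r0=0 r1=11 r2=5 r3=11 r4=65526 r5=0 r6=3
PC=2  bne  r4, r2, L12       | r0=0 r1=11 r2=5 r3=11 r4=65526 r5=0 r6=3  [TAKEN]
PC=3  xori  r6, r3, 9        | r0=0 r1=11 r2=5 r3=11 r4=65526 r5=0 r6=2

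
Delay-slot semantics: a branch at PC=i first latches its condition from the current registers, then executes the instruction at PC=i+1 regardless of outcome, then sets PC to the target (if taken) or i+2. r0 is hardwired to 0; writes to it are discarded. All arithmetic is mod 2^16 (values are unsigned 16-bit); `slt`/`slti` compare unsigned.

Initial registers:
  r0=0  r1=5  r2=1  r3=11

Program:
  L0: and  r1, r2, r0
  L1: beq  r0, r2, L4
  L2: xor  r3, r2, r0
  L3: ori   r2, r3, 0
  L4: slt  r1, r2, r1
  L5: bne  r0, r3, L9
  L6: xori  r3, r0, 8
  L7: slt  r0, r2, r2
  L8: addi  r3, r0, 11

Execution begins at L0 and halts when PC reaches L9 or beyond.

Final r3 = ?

  step pc=0: and  r1, r2, r0  regs=(0,0,1,11)
  step pc=1: beq  r0, r2, L4  cond=F  regs=(0,0,1,11)
  step pc=2: xor  r3, r2, r0  regs=(0,0,1,1)
  step pc=3: ori   r2, r3, 0  regs=(0,0,1,1)
  step pc=4: slt  r1, r2, r1  regs=(0,0,1,1)
  step pc=5: bne  r0, r3, L9  cond=T  regs=(0,0,1,1)
  step pc=6: xori  r3, r0, 8  regs=(0,0,1,8)

8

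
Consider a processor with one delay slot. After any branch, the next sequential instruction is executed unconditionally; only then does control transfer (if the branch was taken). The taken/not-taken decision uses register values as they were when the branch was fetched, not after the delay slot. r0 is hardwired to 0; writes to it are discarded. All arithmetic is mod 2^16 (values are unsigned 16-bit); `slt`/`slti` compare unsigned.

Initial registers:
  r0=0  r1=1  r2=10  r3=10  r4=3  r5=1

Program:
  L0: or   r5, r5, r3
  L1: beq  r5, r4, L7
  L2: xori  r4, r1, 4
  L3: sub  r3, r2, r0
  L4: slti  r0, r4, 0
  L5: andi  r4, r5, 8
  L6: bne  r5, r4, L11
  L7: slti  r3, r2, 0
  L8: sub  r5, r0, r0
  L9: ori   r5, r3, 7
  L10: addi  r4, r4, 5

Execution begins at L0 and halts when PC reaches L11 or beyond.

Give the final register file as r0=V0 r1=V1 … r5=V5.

r0=0 r1=1 r2=10 r3=0 r4=8 r5=11

PC=0  or   r5, r5, r3        | r0=0 r1=1 r2=10 r3=10 r4=3 r5=11
PC=1  beq  r5, r4, L7        | r0=0 r1=1 r2=10 r3=10 r4=3 r5=11  [not taken]
PC=2  xori  r4, r1, 4        | r0=0 r1=1 r2=10 r3=10 r4=5 r5=11
PC=3  sub  r3, r2, r0        | r0=0 r1=1 r2=10 r3=10 r4=5 r5=11
PC=4  slti  r0, r4, 0        | r0=0 r1=1 r2=10 r3=10 r4=5 r5=11
PC=5  andi  r4, r5, 8        | r0=0 r1=1 r2=10 r3=10 r4=8 r5=11
PC=6  bne  r5, r4, L11       | r0=0 r1=1 r2=10 r3=10 r4=8 r5=11  [TAKEN]
PC=7  slti  r3, r2, 0        | r0=0 r1=1 r2=10 r3=0 r4=8 r5=11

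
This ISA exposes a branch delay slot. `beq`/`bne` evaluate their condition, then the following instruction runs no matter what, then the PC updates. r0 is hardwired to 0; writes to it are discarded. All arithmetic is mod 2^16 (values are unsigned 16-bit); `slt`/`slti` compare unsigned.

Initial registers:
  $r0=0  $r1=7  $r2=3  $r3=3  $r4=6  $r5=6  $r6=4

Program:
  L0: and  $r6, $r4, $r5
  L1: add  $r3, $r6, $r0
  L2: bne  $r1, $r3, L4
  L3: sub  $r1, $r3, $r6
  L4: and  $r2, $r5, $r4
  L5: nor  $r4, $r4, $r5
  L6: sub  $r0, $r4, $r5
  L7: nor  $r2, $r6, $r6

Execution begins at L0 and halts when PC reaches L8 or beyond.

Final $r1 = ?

0

#0 and  $r6, $r4, $r5 ; 0/7/3/3/6/6/6
#1 add  $r3, $r6, $r0 ; 0/7/3/6/6/6/6
#2 bne  $r1, $r3, L4 ; 0/7/3/6/6/6/6 ; →target
#3 sub  $r1, $r3, $r6 ; 0/0/3/6/6/6/6
#4 and  $r2, $r5, $r4 ; 0/0/6/6/6/6/6
#5 nor  $r4, $r4, $r5 ; 0/0/6/6/65529/6/6
#6 sub  $r0, $r4, $r5 ; 0/0/6/6/65529/6/6
#7 nor  $r2, $r6, $r6 ; 0/0/65529/6/65529/6/6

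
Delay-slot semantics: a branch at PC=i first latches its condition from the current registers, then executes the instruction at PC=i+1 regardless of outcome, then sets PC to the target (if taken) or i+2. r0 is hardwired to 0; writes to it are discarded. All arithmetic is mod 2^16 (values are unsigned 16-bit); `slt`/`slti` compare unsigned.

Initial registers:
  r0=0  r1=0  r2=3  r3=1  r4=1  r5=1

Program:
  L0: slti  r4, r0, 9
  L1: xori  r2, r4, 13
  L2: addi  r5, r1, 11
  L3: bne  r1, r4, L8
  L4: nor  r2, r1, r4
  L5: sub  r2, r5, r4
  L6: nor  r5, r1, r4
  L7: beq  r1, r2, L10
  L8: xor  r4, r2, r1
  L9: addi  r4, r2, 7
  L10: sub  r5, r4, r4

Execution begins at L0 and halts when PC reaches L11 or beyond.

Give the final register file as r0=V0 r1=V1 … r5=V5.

[0] slti  r4, r0, 9  →  {r0:0, r1:0, r2:3, r3:1, r4:1, r5:1}
[1] xori  r2, r4, 13  →  {r0:0, r1:0, r2:12, r3:1, r4:1, r5:1}
[2] addi  r5, r1, 11  →  {r0:0, r1:0, r2:12, r3:1, r4:1, r5:11}
[3] bne  r1, r4, L8  →  {r0:0, r1:0, r2:12, r3:1, r4:1, r5:11}  ⟨branch taken⟩
[4] nor  r2, r1, r4  →  {r0:0, r1:0, r2:65534, r3:1, r4:1, r5:11}
[8] xor  r4, r2, r1  →  {r0:0, r1:0, r2:65534, r3:1, r4:65534, r5:11}
[9] addi  r4, r2, 7  →  {r0:0, r1:0, r2:65534, r3:1, r4:5, r5:11}
[10] sub  r5, r4, r4  →  {r0:0, r1:0, r2:65534, r3:1, r4:5, r5:0}

r0=0 r1=0 r2=65534 r3=1 r4=5 r5=0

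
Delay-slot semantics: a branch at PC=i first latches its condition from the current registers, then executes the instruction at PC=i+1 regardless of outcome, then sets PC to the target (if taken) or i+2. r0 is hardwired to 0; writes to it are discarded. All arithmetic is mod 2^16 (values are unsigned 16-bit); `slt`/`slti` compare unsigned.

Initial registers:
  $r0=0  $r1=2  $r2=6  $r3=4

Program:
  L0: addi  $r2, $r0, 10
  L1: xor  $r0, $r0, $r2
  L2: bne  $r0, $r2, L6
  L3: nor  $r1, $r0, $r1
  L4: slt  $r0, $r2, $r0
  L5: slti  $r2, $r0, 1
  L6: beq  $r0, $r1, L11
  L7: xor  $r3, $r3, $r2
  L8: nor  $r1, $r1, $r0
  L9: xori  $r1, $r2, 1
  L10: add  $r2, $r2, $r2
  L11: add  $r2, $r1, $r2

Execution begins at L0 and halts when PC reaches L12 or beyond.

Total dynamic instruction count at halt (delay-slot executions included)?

#0 addi  $r2, $r0, 10 ; 0/2/10/4
#1 xor  $r0, $r0, $r2 ; 0/2/10/4
#2 bne  $r0, $r2, L6 ; 0/2/10/4 ; →target
#3 nor  $r1, $r0, $r1 ; 0/65533/10/4
#6 beq  $r0, $r1, L11 ; 0/65533/10/4 ; →fallthru
#7 xor  $r3, $r3, $r2 ; 0/65533/10/14
#8 nor  $r1, $r1, $r0 ; 0/2/10/14
#9 xori  $r1, $r2, 1 ; 0/11/10/14
#10 add  $r2, $r2, $r2 ; 0/11/20/14
#11 add  $r2, $r1, $r2 ; 0/11/31/14

10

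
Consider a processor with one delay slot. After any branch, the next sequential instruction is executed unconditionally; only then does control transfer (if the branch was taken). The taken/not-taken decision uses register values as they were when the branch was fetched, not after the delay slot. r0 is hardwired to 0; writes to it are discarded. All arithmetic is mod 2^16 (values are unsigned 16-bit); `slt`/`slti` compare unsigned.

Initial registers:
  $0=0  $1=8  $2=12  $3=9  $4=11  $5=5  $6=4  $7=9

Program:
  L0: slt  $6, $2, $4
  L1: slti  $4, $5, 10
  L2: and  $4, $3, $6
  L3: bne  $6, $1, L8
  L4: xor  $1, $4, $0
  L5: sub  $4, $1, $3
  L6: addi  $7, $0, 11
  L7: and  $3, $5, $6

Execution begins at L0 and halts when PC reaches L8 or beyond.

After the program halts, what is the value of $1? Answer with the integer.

0

[0] slt  $6, $2, $4  →  {$0:0, $1:8, $2:12, $3:9, $4:11, $5:5, $6:0, $7:9}
[1] slti  $4, $5, 10  →  {$0:0, $1:8, $2:12, $3:9, $4:1, $5:5, $6:0, $7:9}
[2] and  $4, $3, $6  →  {$0:0, $1:8, $2:12, $3:9, $4:0, $5:5, $6:0, $7:9}
[3] bne  $6, $1, L8  →  {$0:0, $1:8, $2:12, $3:9, $4:0, $5:5, $6:0, $7:9}  ⟨branch taken⟩
[4] xor  $1, $4, $0  →  {$0:0, $1:0, $2:12, $3:9, $4:0, $5:5, $6:0, $7:9}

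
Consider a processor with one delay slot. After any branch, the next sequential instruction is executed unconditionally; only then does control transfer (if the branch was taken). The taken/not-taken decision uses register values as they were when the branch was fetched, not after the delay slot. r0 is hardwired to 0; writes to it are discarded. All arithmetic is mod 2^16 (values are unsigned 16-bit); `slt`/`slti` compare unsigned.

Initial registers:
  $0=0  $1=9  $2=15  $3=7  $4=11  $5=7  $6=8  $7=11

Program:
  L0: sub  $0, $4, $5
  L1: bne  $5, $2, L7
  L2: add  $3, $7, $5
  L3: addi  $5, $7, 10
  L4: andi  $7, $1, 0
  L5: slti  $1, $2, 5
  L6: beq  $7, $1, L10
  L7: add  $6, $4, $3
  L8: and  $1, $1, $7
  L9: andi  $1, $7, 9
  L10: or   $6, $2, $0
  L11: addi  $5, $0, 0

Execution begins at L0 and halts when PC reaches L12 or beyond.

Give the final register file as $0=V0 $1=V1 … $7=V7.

  step pc=0: sub  $0, $4, $5  regs=(0,9,15,7,11,7,8,11)
  step pc=1: bne  $5, $2, L7  cond=T  regs=(0,9,15,7,11,7,8,11)
  step pc=2: add  $3, $7, $5  regs=(0,9,15,18,11,7,8,11)
  step pc=7: add  $6, $4, $3  regs=(0,9,15,18,11,7,29,11)
  step pc=8: and  $1, $1, $7  regs=(0,9,15,18,11,7,29,11)
  step pc=9: andi  $1, $7, 9  regs=(0,9,15,18,11,7,29,11)
  step pc=10: or   $6, $2, $0  regs=(0,9,15,18,11,7,15,11)
  step pc=11: addi  $5, $0, 0  regs=(0,9,15,18,11,0,15,11)

$0=0 $1=9 $2=15 $3=18 $4=11 $5=0 $6=15 $7=11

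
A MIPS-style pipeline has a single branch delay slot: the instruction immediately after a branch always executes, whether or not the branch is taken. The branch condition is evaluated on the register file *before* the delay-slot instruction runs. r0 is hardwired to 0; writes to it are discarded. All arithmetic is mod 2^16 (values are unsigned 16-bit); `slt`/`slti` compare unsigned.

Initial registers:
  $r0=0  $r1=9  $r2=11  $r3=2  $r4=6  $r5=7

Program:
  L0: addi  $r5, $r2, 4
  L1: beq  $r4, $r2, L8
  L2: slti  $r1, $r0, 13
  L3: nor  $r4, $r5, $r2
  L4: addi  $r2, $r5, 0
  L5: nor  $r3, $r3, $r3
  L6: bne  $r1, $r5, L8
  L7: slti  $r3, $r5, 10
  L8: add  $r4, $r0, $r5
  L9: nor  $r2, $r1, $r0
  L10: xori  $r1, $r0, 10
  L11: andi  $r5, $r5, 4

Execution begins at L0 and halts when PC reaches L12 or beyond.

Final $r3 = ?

0

PC=0  addi  $r5, $r2, 4      | $r0=0 $r1=9 $r2=11 $r3=2 $r4=6 $r5=15
PC=1  beq  $r4, $r2, L8      | $r0=0 $r1=9 $r2=11 $r3=2 $r4=6 $r5=15  [not taken]
PC=2  slti  $r1, $r0, 13     | $r0=0 $r1=1 $r2=11 $r3=2 $r4=6 $r5=15
PC=3  nor  $r4, $r5, $r2     | $r0=0 $r1=1 $r2=11 $r3=2 $r4=65520 $r5=15
PC=4  addi  $r2, $r5, 0      | $r0=0 $r1=1 $r2=15 $r3=2 $r4=65520 $r5=15
PC=5  nor  $r3, $r3, $r3     | $r0=0 $r1=1 $r2=15 $r3=65533 $r4=65520 $r5=15
PC=6  bne  $r1, $r5, L8      | $r0=0 $r1=1 $r2=15 $r3=65533 $r4=65520 $r5=15  [TAKEN]
PC=7  slti  $r3, $r5, 10     | $r0=0 $r1=1 $r2=15 $r3=0 $r4=65520 $r5=15
PC=8  add  $r4, $r0, $r5     | $r0=0 $r1=1 $r2=15 $r3=0 $r4=15 $r5=15
PC=9  nor  $r2, $r1, $r0     | $r0=0 $r1=1 $r2=65534 $r3=0 $r4=15 $r5=15
PC=10 xori  $r1, $r0, 10     | $r0=0 $r1=10 $r2=65534 $r3=0 $r4=15 $r5=15
PC=11 andi  $r5, $r5, 4      | $r0=0 $r1=10 $r2=65534 $r3=0 $r4=15 $r5=4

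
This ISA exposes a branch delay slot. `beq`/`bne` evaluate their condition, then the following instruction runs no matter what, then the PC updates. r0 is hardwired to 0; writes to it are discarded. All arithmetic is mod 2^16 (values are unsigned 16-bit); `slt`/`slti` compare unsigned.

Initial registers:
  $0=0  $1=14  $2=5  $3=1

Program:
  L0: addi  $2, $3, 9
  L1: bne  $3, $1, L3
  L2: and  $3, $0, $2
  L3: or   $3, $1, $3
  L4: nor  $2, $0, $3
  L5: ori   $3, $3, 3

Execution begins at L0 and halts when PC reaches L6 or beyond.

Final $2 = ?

[0] addi  $2, $3, 9  →  {$0:0, $1:14, $2:10, $3:1}
[1] bne  $3, $1, L3  →  {$0:0, $1:14, $2:10, $3:1}  ⟨branch taken⟩
[2] and  $3, $0, $2  →  {$0:0, $1:14, $2:10, $3:0}
[3] or   $3, $1, $3  →  {$0:0, $1:14, $2:10, $3:14}
[4] nor  $2, $0, $3  →  {$0:0, $1:14, $2:65521, $3:14}
[5] ori   $3, $3, 3  →  {$0:0, $1:14, $2:65521, $3:15}

65521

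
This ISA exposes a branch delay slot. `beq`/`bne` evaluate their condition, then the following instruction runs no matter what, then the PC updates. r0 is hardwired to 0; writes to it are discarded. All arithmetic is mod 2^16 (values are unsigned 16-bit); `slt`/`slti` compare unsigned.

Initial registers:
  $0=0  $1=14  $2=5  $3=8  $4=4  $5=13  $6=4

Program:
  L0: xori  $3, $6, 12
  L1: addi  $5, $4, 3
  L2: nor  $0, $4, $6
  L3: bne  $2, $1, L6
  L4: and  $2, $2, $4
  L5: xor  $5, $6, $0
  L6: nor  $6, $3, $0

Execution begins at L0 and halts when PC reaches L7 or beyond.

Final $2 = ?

[0] xori  $3, $6, 12  →  {$0:0, $1:14, $2:5, $3:8, $4:4, $5:13, $6:4}
[1] addi  $5, $4, 3  →  {$0:0, $1:14, $2:5, $3:8, $4:4, $5:7, $6:4}
[2] nor  $0, $4, $6  →  {$0:0, $1:14, $2:5, $3:8, $4:4, $5:7, $6:4}
[3] bne  $2, $1, L6  →  {$0:0, $1:14, $2:5, $3:8, $4:4, $5:7, $6:4}  ⟨branch taken⟩
[4] and  $2, $2, $4  →  {$0:0, $1:14, $2:4, $3:8, $4:4, $5:7, $6:4}
[6] nor  $6, $3, $0  →  {$0:0, $1:14, $2:4, $3:8, $4:4, $5:7, $6:65527}

4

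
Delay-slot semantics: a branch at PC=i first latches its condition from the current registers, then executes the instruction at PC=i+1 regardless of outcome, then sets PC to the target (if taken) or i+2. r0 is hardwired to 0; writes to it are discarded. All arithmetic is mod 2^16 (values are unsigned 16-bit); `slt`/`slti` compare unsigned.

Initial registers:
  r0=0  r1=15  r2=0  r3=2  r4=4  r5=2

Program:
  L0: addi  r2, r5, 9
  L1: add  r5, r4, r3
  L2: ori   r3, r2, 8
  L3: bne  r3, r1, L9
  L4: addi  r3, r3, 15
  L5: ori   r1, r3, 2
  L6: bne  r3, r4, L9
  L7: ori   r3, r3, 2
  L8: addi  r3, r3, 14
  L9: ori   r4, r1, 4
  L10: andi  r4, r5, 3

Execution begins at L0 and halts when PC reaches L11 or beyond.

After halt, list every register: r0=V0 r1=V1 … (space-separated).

r0=0 r1=15 r2=11 r3=26 r4=2 r5=6

[0] addi  r2, r5, 9  →  {r0:0, r1:15, r2:11, r3:2, r4:4, r5:2}
[1] add  r5, r4, r3  →  {r0:0, r1:15, r2:11, r3:2, r4:4, r5:6}
[2] ori   r3, r2, 8  →  {r0:0, r1:15, r2:11, r3:11, r4:4, r5:6}
[3] bne  r3, r1, L9  →  {r0:0, r1:15, r2:11, r3:11, r4:4, r5:6}  ⟨branch taken⟩
[4] addi  r3, r3, 15  →  {r0:0, r1:15, r2:11, r3:26, r4:4, r5:6}
[9] ori   r4, r1, 4  →  {r0:0, r1:15, r2:11, r3:26, r4:15, r5:6}
[10] andi  r4, r5, 3  →  {r0:0, r1:15, r2:11, r3:26, r4:2, r5:6}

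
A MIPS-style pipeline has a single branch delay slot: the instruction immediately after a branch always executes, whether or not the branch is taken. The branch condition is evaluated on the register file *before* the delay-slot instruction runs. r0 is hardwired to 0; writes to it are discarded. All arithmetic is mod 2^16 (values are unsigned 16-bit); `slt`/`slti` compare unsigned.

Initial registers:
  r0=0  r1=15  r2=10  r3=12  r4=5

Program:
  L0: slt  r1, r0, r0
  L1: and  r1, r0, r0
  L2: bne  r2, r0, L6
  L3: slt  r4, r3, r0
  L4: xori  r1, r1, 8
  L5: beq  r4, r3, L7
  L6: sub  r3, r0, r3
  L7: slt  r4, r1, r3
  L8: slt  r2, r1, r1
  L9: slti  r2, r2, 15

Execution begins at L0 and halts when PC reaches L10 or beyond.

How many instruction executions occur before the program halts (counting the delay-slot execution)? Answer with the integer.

[0] slt  r1, r0, r0  →  {r0:0, r1:0, r2:10, r3:12, r4:5}
[1] and  r1, r0, r0  →  {r0:0, r1:0, r2:10, r3:12, r4:5}
[2] bne  r2, r0, L6  →  {r0:0, r1:0, r2:10, r3:12, r4:5}  ⟨branch taken⟩
[3] slt  r4, r3, r0  →  {r0:0, r1:0, r2:10, r3:12, r4:0}
[6] sub  r3, r0, r3  →  {r0:0, r1:0, r2:10, r3:65524, r4:0}
[7] slt  r4, r1, r3  →  {r0:0, r1:0, r2:10, r3:65524, r4:1}
[8] slt  r2, r1, r1  →  {r0:0, r1:0, r2:0, r3:65524, r4:1}
[9] slti  r2, r2, 15  →  {r0:0, r1:0, r2:1, r3:65524, r4:1}

8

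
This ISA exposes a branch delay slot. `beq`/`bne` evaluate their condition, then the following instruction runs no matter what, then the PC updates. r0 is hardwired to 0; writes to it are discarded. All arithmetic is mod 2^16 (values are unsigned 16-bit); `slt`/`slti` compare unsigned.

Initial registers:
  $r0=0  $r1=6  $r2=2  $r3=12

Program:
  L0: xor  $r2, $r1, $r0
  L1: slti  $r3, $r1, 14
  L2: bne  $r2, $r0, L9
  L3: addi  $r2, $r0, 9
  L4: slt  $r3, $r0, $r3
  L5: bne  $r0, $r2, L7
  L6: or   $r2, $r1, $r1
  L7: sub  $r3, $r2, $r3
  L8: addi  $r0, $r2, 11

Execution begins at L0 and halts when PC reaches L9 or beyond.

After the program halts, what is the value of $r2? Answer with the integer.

9

[0] xor  $r2, $r1, $r0  →  {$r0:0, $r1:6, $r2:6, $r3:12}
[1] slti  $r3, $r1, 14  →  {$r0:0, $r1:6, $r2:6, $r3:1}
[2] bne  $r2, $r0, L9  →  {$r0:0, $r1:6, $r2:6, $r3:1}  ⟨branch taken⟩
[3] addi  $r2, $r0, 9  →  {$r0:0, $r1:6, $r2:9, $r3:1}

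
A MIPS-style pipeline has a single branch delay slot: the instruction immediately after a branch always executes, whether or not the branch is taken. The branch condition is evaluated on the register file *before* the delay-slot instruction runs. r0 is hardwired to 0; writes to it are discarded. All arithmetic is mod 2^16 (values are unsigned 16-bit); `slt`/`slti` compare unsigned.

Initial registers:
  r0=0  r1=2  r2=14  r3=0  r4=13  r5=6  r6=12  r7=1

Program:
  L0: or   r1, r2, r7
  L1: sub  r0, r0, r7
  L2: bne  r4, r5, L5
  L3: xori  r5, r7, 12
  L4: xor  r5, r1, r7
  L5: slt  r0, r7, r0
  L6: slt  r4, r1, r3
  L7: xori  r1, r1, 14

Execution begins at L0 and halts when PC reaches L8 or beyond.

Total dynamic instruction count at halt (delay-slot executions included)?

7

[0] or   r1, r2, r7  →  {r0:0, r1:15, r2:14, r3:0, r4:13, r5:6, r6:12, r7:1}
[1] sub  r0, r0, r7  →  {r0:0, r1:15, r2:14, r3:0, r4:13, r5:6, r6:12, r7:1}
[2] bne  r4, r5, L5  →  {r0:0, r1:15, r2:14, r3:0, r4:13, r5:6, r6:12, r7:1}  ⟨branch taken⟩
[3] xori  r5, r7, 12  →  {r0:0, r1:15, r2:14, r3:0, r4:13, r5:13, r6:12, r7:1}
[5] slt  r0, r7, r0  →  {r0:0, r1:15, r2:14, r3:0, r4:13, r5:13, r6:12, r7:1}
[6] slt  r4, r1, r3  →  {r0:0, r1:15, r2:14, r3:0, r4:0, r5:13, r6:12, r7:1}
[7] xori  r1, r1, 14  →  {r0:0, r1:1, r2:14, r3:0, r4:0, r5:13, r6:12, r7:1}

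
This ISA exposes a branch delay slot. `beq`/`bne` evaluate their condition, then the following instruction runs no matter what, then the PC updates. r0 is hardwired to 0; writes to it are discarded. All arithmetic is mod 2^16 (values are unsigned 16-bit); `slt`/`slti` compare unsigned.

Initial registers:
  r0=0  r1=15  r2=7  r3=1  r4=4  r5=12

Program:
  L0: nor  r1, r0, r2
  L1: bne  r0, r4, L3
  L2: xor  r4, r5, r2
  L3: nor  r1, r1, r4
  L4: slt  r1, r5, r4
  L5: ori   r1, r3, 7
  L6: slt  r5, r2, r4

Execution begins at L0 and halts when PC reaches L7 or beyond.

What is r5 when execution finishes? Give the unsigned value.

#0 nor  r1, r0, r2 ; 0/65528/7/1/4/12
#1 bne  r0, r4, L3 ; 0/65528/7/1/4/12 ; →target
#2 xor  r4, r5, r2 ; 0/65528/7/1/11/12
#3 nor  r1, r1, r4 ; 0/4/7/1/11/12
#4 slt  r1, r5, r4 ; 0/0/7/1/11/12
#5 ori   r1, r3, 7 ; 0/7/7/1/11/12
#6 slt  r5, r2, r4 ; 0/7/7/1/11/1

1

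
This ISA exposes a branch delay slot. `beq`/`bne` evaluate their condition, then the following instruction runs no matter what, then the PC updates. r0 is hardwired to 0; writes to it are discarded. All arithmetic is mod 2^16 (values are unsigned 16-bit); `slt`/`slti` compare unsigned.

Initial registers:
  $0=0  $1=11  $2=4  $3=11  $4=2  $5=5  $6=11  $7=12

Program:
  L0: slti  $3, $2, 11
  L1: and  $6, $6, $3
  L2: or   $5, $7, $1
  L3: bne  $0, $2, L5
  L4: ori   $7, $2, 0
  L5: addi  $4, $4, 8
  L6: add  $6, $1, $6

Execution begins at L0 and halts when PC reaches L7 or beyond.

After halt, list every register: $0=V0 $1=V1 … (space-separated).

  step pc=0: slti  $3, $2, 11  regs=(0,11,4,1,2,5,11,12)
  step pc=1: and  $6, $6, $3  regs=(0,11,4,1,2,5,1,12)
  step pc=2: or   $5, $7, $1  regs=(0,11,4,1,2,15,1,12)
  step pc=3: bne  $0, $2, L5  cond=T  regs=(0,11,4,1,2,15,1,12)
  step pc=4: ori   $7, $2, 0  regs=(0,11,4,1,2,15,1,4)
  step pc=5: addi  $4, $4, 8  regs=(0,11,4,1,10,15,1,4)
  step pc=6: add  $6, $1, $6  regs=(0,11,4,1,10,15,12,4)

$0=0 $1=11 $2=4 $3=1 $4=10 $5=15 $6=12 $7=4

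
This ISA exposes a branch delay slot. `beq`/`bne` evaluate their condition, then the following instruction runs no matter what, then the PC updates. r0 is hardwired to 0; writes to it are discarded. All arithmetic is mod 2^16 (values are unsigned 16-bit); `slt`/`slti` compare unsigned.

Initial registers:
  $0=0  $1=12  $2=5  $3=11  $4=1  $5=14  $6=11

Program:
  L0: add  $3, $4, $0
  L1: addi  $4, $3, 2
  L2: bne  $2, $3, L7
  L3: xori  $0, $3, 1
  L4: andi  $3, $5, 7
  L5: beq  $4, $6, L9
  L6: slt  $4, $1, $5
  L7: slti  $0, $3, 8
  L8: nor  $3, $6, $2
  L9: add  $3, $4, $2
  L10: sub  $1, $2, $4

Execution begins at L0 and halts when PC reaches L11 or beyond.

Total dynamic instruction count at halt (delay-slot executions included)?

  step pc=0: add  $3, $4, $0  regs=(0,12,5,1,1,14,11)
  step pc=1: addi  $4, $3, 2  regs=(0,12,5,1,3,14,11)
  step pc=2: bne  $2, $3, L7  cond=T  regs=(0,12,5,1,3,14,11)
  step pc=3: xori  $0, $3, 1  regs=(0,12,5,1,3,14,11)
  step pc=7: slti  $0, $3, 8  regs=(0,12,5,1,3,14,11)
  step pc=8: nor  $3, $6, $2  regs=(0,12,5,65520,3,14,11)
  step pc=9: add  $3, $4, $2  regs=(0,12,5,8,3,14,11)
  step pc=10: sub  $1, $2, $4  regs=(0,2,5,8,3,14,11)

8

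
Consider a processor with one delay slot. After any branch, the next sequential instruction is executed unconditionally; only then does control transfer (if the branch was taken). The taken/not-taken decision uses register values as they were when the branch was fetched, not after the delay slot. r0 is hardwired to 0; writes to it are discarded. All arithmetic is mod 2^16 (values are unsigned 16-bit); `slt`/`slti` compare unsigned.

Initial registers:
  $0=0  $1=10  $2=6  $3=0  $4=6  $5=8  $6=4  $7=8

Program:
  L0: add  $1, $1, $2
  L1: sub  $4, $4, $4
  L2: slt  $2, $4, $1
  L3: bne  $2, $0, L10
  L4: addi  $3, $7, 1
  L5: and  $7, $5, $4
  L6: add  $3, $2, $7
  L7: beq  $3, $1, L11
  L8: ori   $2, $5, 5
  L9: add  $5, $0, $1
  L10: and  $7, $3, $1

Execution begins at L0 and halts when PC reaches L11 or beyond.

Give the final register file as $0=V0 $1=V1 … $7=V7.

$0=0 $1=16 $2=1 $3=9 $4=0 $5=8 $6=4 $7=0

[0] add  $1, $1, $2  →  {$0:0, $1:16, $2:6, $3:0, $4:6, $5:8, $6:4, $7:8}
[1] sub  $4, $4, $4  →  {$0:0, $1:16, $2:6, $3:0, $4:0, $5:8, $6:4, $7:8}
[2] slt  $2, $4, $1  →  {$0:0, $1:16, $2:1, $3:0, $4:0, $5:8, $6:4, $7:8}
[3] bne  $2, $0, L10  →  {$0:0, $1:16, $2:1, $3:0, $4:0, $5:8, $6:4, $7:8}  ⟨branch taken⟩
[4] addi  $3, $7, 1  →  {$0:0, $1:16, $2:1, $3:9, $4:0, $5:8, $6:4, $7:8}
[10] and  $7, $3, $1  →  {$0:0, $1:16, $2:1, $3:9, $4:0, $5:8, $6:4, $7:0}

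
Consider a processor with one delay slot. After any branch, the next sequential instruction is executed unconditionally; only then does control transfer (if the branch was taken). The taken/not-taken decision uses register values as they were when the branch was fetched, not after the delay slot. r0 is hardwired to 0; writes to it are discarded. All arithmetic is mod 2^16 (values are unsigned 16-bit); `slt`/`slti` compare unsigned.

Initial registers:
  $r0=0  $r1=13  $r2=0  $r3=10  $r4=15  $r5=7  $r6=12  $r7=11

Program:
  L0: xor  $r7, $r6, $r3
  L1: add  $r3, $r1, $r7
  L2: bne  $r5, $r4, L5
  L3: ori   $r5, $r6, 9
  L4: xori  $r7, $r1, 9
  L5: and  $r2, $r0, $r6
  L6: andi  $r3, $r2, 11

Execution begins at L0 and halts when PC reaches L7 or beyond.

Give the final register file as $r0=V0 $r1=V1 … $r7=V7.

#0 xor  $r7, $r6, $r3 ; 0/13/0/10/15/7/12/6
#1 add  $r3, $r1, $r7 ; 0/13/0/19/15/7/12/6
#2 bne  $r5, $r4, L5 ; 0/13/0/19/15/7/12/6 ; →target
#3 ori   $r5, $r6, 9 ; 0/13/0/19/15/13/12/6
#5 and  $r2, $r0, $r6 ; 0/13/0/19/15/13/12/6
#6 andi  $r3, $r2, 11 ; 0/13/0/0/15/13/12/6

$r0=0 $r1=13 $r2=0 $r3=0 $r4=15 $r5=13 $r6=12 $r7=6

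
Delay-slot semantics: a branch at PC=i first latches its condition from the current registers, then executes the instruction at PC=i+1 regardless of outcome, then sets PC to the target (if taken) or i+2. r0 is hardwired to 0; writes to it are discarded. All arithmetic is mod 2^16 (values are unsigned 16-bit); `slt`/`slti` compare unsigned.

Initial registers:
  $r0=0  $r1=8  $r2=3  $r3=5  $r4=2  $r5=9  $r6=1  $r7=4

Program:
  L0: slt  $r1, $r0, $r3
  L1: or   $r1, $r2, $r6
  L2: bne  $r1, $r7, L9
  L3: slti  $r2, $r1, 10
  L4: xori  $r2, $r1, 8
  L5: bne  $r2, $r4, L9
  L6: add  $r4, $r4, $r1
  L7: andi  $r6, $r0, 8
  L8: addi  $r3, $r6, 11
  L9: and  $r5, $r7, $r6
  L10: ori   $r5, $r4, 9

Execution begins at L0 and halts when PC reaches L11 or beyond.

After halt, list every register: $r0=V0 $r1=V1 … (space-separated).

  step pc=0: slt  $r1, $r0, $r3  regs=(0,1,3,5,2,9,1,4)
  step pc=1: or   $r1, $r2, $r6  regs=(0,3,3,5,2,9,1,4)
  step pc=2: bne  $r1, $r7, L9  cond=T  regs=(0,3,3,5,2,9,1,4)
  step pc=3: slti  $r2, $r1, 10  regs=(0,3,1,5,2,9,1,4)
  step pc=9: and  $r5, $r7, $r6  regs=(0,3,1,5,2,0,1,4)
  step pc=10: ori   $r5, $r4, 9  regs=(0,3,1,5,2,11,1,4)

$r0=0 $r1=3 $r2=1 $r3=5 $r4=2 $r5=11 $r6=1 $r7=4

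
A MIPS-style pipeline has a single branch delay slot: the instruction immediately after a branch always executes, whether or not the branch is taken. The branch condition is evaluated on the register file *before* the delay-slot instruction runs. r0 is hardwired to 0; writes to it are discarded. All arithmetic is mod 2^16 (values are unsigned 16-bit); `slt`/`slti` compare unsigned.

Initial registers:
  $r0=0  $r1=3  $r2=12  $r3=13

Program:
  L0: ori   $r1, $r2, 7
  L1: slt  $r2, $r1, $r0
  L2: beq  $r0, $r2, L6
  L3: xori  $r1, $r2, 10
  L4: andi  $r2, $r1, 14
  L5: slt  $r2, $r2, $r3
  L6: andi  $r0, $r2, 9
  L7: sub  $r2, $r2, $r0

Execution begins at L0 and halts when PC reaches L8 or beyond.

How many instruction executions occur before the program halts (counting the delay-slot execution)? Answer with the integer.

  step pc=0: ori   $r1, $r2, 7  regs=(0,15,12,13)
  step pc=1: slt  $r2, $r1, $r0  regs=(0,15,0,13)
  step pc=2: beq  $r0, $r2, L6  cond=T  regs=(0,15,0,13)
  step pc=3: xori  $r1, $r2, 10  regs=(0,10,0,13)
  step pc=6: andi  $r0, $r2, 9  regs=(0,10,0,13)
  step pc=7: sub  $r2, $r2, $r0  regs=(0,10,0,13)

6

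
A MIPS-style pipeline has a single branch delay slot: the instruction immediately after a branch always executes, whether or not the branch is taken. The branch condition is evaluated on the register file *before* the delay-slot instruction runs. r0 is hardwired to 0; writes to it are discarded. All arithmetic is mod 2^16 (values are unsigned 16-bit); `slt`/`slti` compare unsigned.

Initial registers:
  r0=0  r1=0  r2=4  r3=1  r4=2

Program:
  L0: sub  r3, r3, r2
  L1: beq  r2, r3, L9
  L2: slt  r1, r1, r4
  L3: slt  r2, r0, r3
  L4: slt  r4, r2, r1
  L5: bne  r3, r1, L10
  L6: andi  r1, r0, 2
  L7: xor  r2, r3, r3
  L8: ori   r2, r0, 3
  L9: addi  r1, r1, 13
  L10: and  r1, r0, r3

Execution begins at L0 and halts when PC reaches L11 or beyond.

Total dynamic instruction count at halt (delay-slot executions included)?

[0] sub  r3, r3, r2  →  {r0:0, r1:0, r2:4, r3:65533, r4:2}
[1] beq  r2, r3, L9  →  {r0:0, r1:0, r2:4, r3:65533, r4:2}  ⟨branch fallthrough⟩
[2] slt  r1, r1, r4  →  {r0:0, r1:1, r2:4, r3:65533, r4:2}
[3] slt  r2, r0, r3  →  {r0:0, r1:1, r2:1, r3:65533, r4:2}
[4] slt  r4, r2, r1  →  {r0:0, r1:1, r2:1, r3:65533, r4:0}
[5] bne  r3, r1, L10  →  {r0:0, r1:1, r2:1, r3:65533, r4:0}  ⟨branch taken⟩
[6] andi  r1, r0, 2  →  {r0:0, r1:0, r2:1, r3:65533, r4:0}
[10] and  r1, r0, r3  →  {r0:0, r1:0, r2:1, r3:65533, r4:0}

8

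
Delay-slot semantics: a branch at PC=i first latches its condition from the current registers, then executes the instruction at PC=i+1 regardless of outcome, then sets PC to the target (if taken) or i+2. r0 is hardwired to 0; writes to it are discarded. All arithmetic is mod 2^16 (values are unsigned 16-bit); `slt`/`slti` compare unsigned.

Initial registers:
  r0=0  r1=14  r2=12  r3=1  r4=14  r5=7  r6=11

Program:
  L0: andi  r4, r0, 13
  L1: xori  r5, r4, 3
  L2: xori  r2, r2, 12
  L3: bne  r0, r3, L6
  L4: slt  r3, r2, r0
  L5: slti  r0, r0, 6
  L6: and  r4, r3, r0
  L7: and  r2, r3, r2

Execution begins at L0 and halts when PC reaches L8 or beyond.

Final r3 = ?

  step pc=0: andi  r4, r0, 13  regs=(0,14,12,1,0,7,11)
  step pc=1: xori  r5, r4, 3  regs=(0,14,12,1,0,3,11)
  step pc=2: xori  r2, r2, 12  regs=(0,14,0,1,0,3,11)
  step pc=3: bne  r0, r3, L6  cond=T  regs=(0,14,0,1,0,3,11)
  step pc=4: slt  r3, r2, r0  regs=(0,14,0,0,0,3,11)
  step pc=6: and  r4, r3, r0  regs=(0,14,0,0,0,3,11)
  step pc=7: and  r2, r3, r2  regs=(0,14,0,0,0,3,11)

0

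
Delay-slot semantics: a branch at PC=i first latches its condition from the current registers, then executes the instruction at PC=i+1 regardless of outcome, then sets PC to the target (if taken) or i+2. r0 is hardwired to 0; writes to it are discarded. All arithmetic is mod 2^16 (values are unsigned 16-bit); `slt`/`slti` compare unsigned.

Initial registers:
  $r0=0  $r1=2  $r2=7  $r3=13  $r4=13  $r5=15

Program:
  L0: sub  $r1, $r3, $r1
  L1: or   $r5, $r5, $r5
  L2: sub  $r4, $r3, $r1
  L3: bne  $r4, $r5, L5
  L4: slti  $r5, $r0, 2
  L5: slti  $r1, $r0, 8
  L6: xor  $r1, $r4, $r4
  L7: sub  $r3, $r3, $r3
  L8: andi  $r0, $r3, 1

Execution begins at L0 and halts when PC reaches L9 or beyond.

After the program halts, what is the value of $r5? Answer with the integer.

#0 sub  $r1, $r3, $r1 ; 0/11/7/13/13/15
#1 or   $r5, $r5, $r5 ; 0/11/7/13/13/15
#2 sub  $r4, $r3, $r1 ; 0/11/7/13/2/15
#3 bne  $r4, $r5, L5 ; 0/11/7/13/2/15 ; →target
#4 slti  $r5, $r0, 2 ; 0/11/7/13/2/1
#5 slti  $r1, $r0, 8 ; 0/1/7/13/2/1
#6 xor  $r1, $r4, $r4 ; 0/0/7/13/2/1
#7 sub  $r3, $r3, $r3 ; 0/0/7/0/2/1
#8 andi  $r0, $r3, 1 ; 0/0/7/0/2/1

1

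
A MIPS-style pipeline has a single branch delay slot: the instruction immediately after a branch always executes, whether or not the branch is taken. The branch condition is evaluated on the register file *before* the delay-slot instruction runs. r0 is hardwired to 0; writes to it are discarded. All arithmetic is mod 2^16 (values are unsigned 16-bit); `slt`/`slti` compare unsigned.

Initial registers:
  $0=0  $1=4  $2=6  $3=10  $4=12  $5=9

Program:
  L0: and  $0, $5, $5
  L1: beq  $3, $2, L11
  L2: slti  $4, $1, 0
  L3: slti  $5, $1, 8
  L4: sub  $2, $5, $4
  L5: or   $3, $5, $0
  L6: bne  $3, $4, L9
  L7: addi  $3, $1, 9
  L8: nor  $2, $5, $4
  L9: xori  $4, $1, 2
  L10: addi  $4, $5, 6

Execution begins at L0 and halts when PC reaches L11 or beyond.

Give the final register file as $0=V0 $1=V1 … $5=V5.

$0=0 $1=4 $2=1 $3=13 $4=7 $5=1

[0] and  $0, $5, $5  →  {$0:0, $1:4, $2:6, $3:10, $4:12, $5:9}
[1] beq  $3, $2, L11  →  {$0:0, $1:4, $2:6, $3:10, $4:12, $5:9}  ⟨branch fallthrough⟩
[2] slti  $4, $1, 0  →  {$0:0, $1:4, $2:6, $3:10, $4:0, $5:9}
[3] slti  $5, $1, 8  →  {$0:0, $1:4, $2:6, $3:10, $4:0, $5:1}
[4] sub  $2, $5, $4  →  {$0:0, $1:4, $2:1, $3:10, $4:0, $5:1}
[5] or   $3, $5, $0  →  {$0:0, $1:4, $2:1, $3:1, $4:0, $5:1}
[6] bne  $3, $4, L9  →  {$0:0, $1:4, $2:1, $3:1, $4:0, $5:1}  ⟨branch taken⟩
[7] addi  $3, $1, 9  →  {$0:0, $1:4, $2:1, $3:13, $4:0, $5:1}
[9] xori  $4, $1, 2  →  {$0:0, $1:4, $2:1, $3:13, $4:6, $5:1}
[10] addi  $4, $5, 6  →  {$0:0, $1:4, $2:1, $3:13, $4:7, $5:1}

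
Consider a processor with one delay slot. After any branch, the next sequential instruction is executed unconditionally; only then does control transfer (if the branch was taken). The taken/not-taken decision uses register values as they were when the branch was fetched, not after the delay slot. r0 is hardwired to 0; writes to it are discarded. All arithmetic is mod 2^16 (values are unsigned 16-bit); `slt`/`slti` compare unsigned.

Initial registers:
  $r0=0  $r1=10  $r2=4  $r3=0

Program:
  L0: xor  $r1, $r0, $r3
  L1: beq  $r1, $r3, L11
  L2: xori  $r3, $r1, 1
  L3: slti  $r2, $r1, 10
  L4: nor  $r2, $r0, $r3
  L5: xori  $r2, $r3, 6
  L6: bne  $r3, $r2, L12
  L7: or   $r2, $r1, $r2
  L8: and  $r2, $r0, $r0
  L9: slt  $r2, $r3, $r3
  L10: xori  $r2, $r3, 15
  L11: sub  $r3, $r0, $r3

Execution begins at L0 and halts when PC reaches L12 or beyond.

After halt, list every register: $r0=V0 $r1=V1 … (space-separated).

$r0=0 $r1=0 $r2=4 $r3=65535

PC=0  xor  $r1, $r0, $r3     | $r0=0 $r1=0 $r2=4 $r3=0
PC=1  beq  $r1, $r3, L11     | $r0=0 $r1=0 $r2=4 $r3=0  [TAKEN]
PC=2  xori  $r3, $r1, 1      | $r0=0 $r1=0 $r2=4 $r3=1
PC=11 sub  $r3, $r0, $r3     | $r0=0 $r1=0 $r2=4 $r3=65535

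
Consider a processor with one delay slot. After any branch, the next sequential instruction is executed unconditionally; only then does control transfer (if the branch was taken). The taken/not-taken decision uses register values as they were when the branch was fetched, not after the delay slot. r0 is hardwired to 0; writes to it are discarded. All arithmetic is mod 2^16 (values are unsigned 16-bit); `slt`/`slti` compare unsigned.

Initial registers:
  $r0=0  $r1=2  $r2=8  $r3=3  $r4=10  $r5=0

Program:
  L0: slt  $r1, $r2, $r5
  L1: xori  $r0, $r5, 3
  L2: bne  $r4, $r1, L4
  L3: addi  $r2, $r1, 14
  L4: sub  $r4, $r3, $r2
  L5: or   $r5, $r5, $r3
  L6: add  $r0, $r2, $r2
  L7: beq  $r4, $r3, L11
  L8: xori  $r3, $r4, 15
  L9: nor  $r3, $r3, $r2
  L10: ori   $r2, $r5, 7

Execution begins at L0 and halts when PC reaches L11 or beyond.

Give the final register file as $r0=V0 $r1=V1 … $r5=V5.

#0 slt  $r1, $r2, $r5 ; 0/0/8/3/10/0
#1 xori  $r0, $r5, 3 ; 0/0/8/3/10/0
#2 bne  $r4, $r1, L4 ; 0/0/8/3/10/0 ; →target
#3 addi  $r2, $r1, 14 ; 0/0/14/3/10/0
#4 sub  $r4, $r3, $r2 ; 0/0/14/3/65525/0
#5 or   $r5, $r5, $r3 ; 0/0/14/3/65525/3
#6 add  $r0, $r2, $r2 ; 0/0/14/3/65525/3
#7 beq  $r4, $r3, L11 ; 0/0/14/3/65525/3 ; →fallthru
#8 xori  $r3, $r4, 15 ; 0/0/14/65530/65525/3
#9 nor  $r3, $r3, $r2 ; 0/0/14/1/65525/3
#10 ori   $r2, $r5, 7 ; 0/0/7/1/65525/3

$r0=0 $r1=0 $r2=7 $r3=1 $r4=65525 $r5=3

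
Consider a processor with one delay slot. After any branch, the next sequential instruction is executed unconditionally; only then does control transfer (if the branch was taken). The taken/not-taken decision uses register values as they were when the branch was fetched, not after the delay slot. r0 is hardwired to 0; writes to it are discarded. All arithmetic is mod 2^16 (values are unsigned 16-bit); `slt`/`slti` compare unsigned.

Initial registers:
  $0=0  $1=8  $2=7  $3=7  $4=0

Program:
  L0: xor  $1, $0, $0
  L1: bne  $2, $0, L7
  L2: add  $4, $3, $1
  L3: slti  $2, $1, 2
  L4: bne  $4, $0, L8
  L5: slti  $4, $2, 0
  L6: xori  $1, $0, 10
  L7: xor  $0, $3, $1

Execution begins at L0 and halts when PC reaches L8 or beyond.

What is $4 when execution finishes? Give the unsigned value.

7

#0 xor  $1, $0, $0 ; 0/0/7/7/0
#1 bne  $2, $0, L7 ; 0/0/7/7/0 ; →target
#2 add  $4, $3, $1 ; 0/0/7/7/7
#7 xor  $0, $3, $1 ; 0/0/7/7/7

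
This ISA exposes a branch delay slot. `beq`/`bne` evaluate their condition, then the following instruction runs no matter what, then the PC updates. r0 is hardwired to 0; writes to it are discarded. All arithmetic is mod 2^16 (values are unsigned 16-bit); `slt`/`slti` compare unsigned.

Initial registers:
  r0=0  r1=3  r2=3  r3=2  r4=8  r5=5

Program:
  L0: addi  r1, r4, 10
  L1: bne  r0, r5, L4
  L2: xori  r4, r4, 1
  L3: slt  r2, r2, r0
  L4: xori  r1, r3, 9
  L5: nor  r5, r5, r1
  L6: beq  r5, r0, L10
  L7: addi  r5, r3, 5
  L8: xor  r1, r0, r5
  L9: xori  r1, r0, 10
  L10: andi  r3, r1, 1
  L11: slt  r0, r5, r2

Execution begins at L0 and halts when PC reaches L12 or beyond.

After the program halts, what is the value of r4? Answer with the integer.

PC=0  addi  r1, r4, 10       | r0=0 r1=18 r2=3 r3=2 r4=8 r5=5
PC=1  bne  r0, r5, L4        | r0=0 r1=18 r2=3 r3=2 r4=8 r5=5  [TAKEN]
PC=2  xori  r4, r4, 1        | r0=0 r1=18 r2=3 r3=2 r4=9 r5=5
PC=4  xori  r1, r3, 9        | r0=0 r1=11 r2=3 r3=2 r4=9 r5=5
PC=5  nor  r5, r5, r1        | r0=0 r1=11 r2=3 r3=2 r4=9 r5=65520
PC=6  beq  r5, r0, L10       | r0=0 r1=11 r2=3 r3=2 r4=9 r5=65520  [not taken]
PC=7  addi  r5, r3, 5        | r0=0 r1=11 r2=3 r3=2 r4=9 r5=7
PC=8  xor  r1, r0, r5        | r0=0 r1=7 r2=3 r3=2 r4=9 r5=7
PC=9  xori  r1, r0, 10       | r0=0 r1=10 r2=3 r3=2 r4=9 r5=7
PC=10 andi  r3, r1, 1        | r0=0 r1=10 r2=3 r3=0 r4=9 r5=7
PC=11 slt  r0, r5, r2        | r0=0 r1=10 r2=3 r3=0 r4=9 r5=7

9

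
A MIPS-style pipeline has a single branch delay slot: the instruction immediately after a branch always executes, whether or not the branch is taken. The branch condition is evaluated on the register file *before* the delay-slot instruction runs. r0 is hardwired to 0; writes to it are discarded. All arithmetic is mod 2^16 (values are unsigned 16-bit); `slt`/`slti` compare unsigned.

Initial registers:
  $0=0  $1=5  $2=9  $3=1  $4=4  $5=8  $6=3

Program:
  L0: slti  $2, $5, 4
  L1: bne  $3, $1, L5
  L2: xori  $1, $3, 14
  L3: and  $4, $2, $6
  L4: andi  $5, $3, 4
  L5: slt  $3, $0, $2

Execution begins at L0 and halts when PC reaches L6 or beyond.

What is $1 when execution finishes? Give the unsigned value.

PC=0  slti  $2, $5, 4        | $0=0 $1=5 $2=0 $3=1 $4=4 $5=8 $6=3
PC=1  bne  $3, $1, L5        | $0=0 $1=5 $2=0 $3=1 $4=4 $5=8 $6=3  [TAKEN]
PC=2  xori  $1, $3, 14       | $0=0 $1=15 $2=0 $3=1 $4=4 $5=8 $6=3
PC=5  slt  $3, $0, $2        | $0=0 $1=15 $2=0 $3=0 $4=4 $5=8 $6=3

15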